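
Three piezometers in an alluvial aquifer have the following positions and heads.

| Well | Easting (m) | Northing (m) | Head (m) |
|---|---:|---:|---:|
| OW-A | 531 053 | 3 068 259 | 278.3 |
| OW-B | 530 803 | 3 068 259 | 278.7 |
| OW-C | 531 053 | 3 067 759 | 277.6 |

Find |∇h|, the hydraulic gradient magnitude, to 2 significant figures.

0.0021

∂h/∂x = (278.7 − 278.3) / (530803 − 531053) = -0.001600
∂h/∂y = (277.6 − 278.3) / (3067759 − 3068259) = +0.001400
|∇h| = √(-0.001600² + 0.001400²) = 0.002126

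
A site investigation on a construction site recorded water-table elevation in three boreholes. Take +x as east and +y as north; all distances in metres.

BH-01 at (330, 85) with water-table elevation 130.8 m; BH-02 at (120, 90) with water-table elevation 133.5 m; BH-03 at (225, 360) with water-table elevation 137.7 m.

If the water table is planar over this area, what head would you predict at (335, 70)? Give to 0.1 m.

130.4 m

Taking BH-01 as reference: BH-02−BH-01 = (-210, 5, +2.7); BH-03−BH-01 = (-105, 275, +6.9).
Determinant of the coordinate differences = (-210)·275 − (-105)·5 = -57225.
∂h/∂x = [(+2.7)·275 − (+6.9)·5] / -57225 = -0.01237
∂h/∂y = [(-210)·(+6.9) − (-105)·(+2.7)] / -57225 = +0.02037
h(335, 70) = 130.8 + (-0.01237)·(5) + (+0.02037)·(-15) = 130.8 -0.062 -0.306 = 130.433 m.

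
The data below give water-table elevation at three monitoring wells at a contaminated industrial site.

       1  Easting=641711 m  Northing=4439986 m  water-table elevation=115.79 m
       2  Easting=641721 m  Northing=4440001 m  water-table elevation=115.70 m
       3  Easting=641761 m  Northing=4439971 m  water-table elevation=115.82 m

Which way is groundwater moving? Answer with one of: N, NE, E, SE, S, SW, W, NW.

With h = a·x + b·y + c and 1 as origin, the differences give:
  10·a + 15·b = -0.09
  50·a + (-15)·b = +0.03
Eliminate b (×(-15) and ×15, subtract): -900·a = 0.900 → a = ∂h/∂x = -0.001000
Back-substitute: b = ∂h/∂y = -0.005333.
Flow = −∇h = (+0.001000 east, +0.005333 north), which points north.

N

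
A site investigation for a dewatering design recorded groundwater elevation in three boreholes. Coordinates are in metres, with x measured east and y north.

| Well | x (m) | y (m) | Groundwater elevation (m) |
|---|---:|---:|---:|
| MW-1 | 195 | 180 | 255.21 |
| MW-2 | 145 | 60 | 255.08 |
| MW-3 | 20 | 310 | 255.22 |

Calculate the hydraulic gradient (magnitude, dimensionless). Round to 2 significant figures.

0.0010

Taking MW-1 as reference: MW-2−MW-1 = (-50, -120, -0.13); MW-3−MW-1 = (-175, 130, +0.01).
Solve a·Δx + b·Δy = Δh: det = (-50)·130 − (-175)·(-120) = -27500.
∂h/∂x = [(-0.13)·130 − (+0.01)·(-120)] / -27500 = +0.0005709
∂h/∂y = [(-50)·(+0.01) − (-175)·(-0.13)] / -27500 = +0.0008455
|∇h| = √(0.0005709² + 0.0008455²) = 0.00102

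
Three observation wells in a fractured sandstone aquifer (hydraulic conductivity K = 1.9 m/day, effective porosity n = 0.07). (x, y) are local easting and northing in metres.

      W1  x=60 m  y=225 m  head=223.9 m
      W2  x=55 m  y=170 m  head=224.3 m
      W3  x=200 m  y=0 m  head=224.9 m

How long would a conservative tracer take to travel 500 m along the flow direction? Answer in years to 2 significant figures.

Taking W1 as reference: W2−W1 = (-5, -55, +0.4); W3−W1 = (140, -225, +1.0).
Determinant of the coordinate differences = (-5)·(-225) − 140·(-55) = 8825.
∂h/∂x = [(+0.4)·(-225) − (+1.0)·(-55)] / 8825 = -0.003966
∂h/∂y = [(-5)·(+1.0) − 140·(+0.4)] / 8825 = -0.006912
|∇h| = √(-0.003966² + -0.006912²) = 0.007969
Seepage velocity v = K·i/n = 1.9 × 0.007969 / 0.07 = 0.2163 m/day.
t = 500 / 0.2163 = 2312 days = 6.33 years.

6.3 years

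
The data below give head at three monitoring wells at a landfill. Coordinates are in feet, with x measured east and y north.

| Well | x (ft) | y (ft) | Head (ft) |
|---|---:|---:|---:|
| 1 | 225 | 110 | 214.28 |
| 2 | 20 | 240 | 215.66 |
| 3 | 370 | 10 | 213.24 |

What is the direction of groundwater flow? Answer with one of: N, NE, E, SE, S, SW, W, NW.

S

With h = a·x + b·y + c and 1 as origin, the differences give:
  (-205)·a + 130·b = +1.38
  145·a + (-100)·b = -1.04
Eliminate b (×(-100) and ×130, subtract): 1650·a = -2.800 → a = ∂h/∂x = -0.001697
Back-substitute: b = ∂h/∂y = +0.007939.
Flow = −∇h = (+0.001697 east, -0.007939 north), which points south.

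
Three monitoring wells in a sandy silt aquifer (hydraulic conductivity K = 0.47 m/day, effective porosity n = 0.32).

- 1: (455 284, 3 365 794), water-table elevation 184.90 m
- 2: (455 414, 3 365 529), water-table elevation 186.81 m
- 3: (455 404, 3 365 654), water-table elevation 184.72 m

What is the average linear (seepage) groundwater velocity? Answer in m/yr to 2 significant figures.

16 m/yr

With h = a·x + b·y + c and 1 as origin, the differences give:
  130·a + (-265)·b = +1.91
  120·a + (-140)·b = -0.18
Eliminate b (×(-140) and ×(-265), subtract): 13600·a = -315.100 → a = ∂h/∂x = -0.02317
Back-substitute: b = ∂h/∂y = -0.01857.
|∇h| = √(-0.02317² + -0.01857²) = 0.02969
Seepage velocity v = K·i/n = 0.47 × 0.02969 / 0.32 = 0.04361 m/day = 15.93 m/yr.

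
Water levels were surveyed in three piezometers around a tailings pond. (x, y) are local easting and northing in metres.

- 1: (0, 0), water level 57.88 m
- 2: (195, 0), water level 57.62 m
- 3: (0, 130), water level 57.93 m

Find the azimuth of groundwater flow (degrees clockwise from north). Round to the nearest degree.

∂h/∂x = (57.62 − 57.88) / (195 − 0) = -0.001333
∂h/∂y = (57.93 − 57.88) / (130 − 0) = +0.0003846
Flow direction (−∇h) has components (+0.001333 E, -0.0003846 N).
Azimuth = atan2(E, N) = atan2(+0.001333, -0.0003846) = 106.1° ≈ 106°.

106°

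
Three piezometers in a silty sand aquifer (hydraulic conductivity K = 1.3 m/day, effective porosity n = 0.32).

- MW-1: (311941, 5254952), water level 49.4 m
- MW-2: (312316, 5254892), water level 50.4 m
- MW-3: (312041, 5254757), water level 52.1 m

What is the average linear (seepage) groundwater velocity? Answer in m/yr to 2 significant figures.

20 m/yr

With h = a·x + b·y + c and MW-1 as origin, the differences give:
  375·a + (-60)·b = +1.0
  100·a + (-195)·b = +2.7
Eliminate b (×(-195) and ×(-60), subtract): -67125·a = -33.00 → a = ∂h/∂x = +0.0004916
Back-substitute: b = ∂h/∂y = -0.01359.
|∇h| = √(0.0004916² + -0.01359²) = 0.0136
Seepage velocity v = K·i/n = 1.3 × 0.0136 / 0.32 = 0.05525 m/day = 20.18 m/yr.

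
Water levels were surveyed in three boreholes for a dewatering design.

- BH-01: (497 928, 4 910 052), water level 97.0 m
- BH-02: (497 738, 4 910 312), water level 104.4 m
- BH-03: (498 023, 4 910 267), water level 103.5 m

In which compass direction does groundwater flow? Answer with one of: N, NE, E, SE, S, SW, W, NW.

S

Differences from BH-01: to BH-02 (Δx, Δy, Δh) = (-190, 260, +7.4); to BH-03 = (95, 215, +6.5).
Solve a·Δx + b·Δy = Δh: det = (-190)·215 − 95·260 = -65550.
∂h/∂x = [(+7.4)·215 − (+6.5)·260] / -65550 = +0.001510
∂h/∂y = [(-190)·(+6.5) − 95·(+7.4)] / -65550 = +0.02957
Flow = −∇h = (-0.001510 east, -0.02957 north), which points south.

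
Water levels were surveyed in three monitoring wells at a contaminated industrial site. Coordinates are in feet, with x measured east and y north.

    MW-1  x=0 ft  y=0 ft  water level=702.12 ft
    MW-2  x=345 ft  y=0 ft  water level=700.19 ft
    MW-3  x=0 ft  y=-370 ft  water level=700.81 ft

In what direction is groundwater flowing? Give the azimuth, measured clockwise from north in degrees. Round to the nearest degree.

122°

∂h/∂x = (700.19 − 702.12) / (345 − 0) = -0.005594
∂h/∂y = (700.81 − 702.12) / (-370 − 0) = +0.003541
Flow direction (−∇h) has components (+0.005594 E, -0.003541 N).
Azimuth = atan2(E, N) = atan2(+0.005594, -0.003541) = 122.3° ≈ 122°.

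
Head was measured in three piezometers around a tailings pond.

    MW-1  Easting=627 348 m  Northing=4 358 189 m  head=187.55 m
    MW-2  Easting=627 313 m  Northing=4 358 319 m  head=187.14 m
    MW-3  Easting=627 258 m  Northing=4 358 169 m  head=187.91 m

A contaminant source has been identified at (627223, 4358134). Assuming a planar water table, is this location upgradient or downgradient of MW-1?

upgradient

Taking MW-1 as reference: MW-2−MW-1 = (-35, 130, -0.41); MW-3−MW-1 = (-90, -20, +0.36).
Solve a·Δx + b·Δy = Δh: det = (-35)·(-20) − (-90)·130 = 12400.
∂h/∂x = [(-0.41)·(-20) − (+0.36)·130] / 12400 = -0.003113
∂h/∂y = [(-35)·(+0.36) − (-90)·(-0.41)] / 12400 = -0.003992
Head at (627223, 4358134) = 187.55 + (-0.003113)·(-125) + (-0.003992)·(-55) = 188.16 m.
That is higher than the 187.55 m at MW-1, so the point is upgradient.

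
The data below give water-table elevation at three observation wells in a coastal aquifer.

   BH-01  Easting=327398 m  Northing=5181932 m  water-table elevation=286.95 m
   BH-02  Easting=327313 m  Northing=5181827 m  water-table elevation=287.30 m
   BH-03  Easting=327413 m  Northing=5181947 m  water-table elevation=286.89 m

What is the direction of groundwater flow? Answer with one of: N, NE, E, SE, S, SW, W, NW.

Differences from BH-01: to BH-02 (Δx, Δy, Δh) = (-85, -105, +0.35); to BH-03 = (15, 15, -0.06).
Solve a·Δx + b·Δy = Δh: det = (-85)·15 − 15·(-105) = 300.
∂h/∂x = [(+0.35)·15 − (-0.06)·(-105)] / 300 = -0.003500
∂h/∂y = [(-85)·(-0.06) − 15·(+0.35)] / 300 = -0.0005000
Flow = −∇h = (+0.003500 east, +0.0005000 north), which points east.

E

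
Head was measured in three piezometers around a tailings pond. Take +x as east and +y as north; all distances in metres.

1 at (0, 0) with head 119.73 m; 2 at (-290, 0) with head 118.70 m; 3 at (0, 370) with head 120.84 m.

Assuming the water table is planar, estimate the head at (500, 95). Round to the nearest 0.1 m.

121.8 m

∂h/∂x = (118.70 − 119.73) / (-290 − 0) = +0.003552
∂h/∂y = (120.84 − 119.73) / (370 − 0) = +0.003000
h(500, 95) = 119.73 + (+0.003552)·(500) + (+0.003000)·(95) = 119.73 +1.776 +0.285 = 121.791 m.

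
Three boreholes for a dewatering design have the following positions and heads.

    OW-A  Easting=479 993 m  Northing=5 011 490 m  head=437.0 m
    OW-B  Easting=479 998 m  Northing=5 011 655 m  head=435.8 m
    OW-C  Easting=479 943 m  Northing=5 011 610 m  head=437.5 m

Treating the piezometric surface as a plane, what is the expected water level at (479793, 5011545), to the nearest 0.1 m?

With h = a·x + b·y + c and OW-A as origin, the differences give:
  5·a + 165·b = -1.2
  (-50)·a + 120·b = +0.5
Eliminate b (×120 and ×165, subtract): 8850·a = -226.50 → a = ∂h/∂x = -0.02559
Back-substitute: b = ∂h/∂y = -0.006497.
h(479793, 5011545) = 437.0 + (-0.02559)·(-200) + (-0.006497)·(55) = 437.0 +5.119 -0.357 = 441.761 m.

441.8 m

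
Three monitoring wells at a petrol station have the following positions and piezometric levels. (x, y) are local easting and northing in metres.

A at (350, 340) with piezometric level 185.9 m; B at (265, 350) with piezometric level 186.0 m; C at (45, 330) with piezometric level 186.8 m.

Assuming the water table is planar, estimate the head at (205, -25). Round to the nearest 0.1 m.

190.6 m

Differences from A: to B (Δx, Δy, Δh) = (-85, 10, +0.1); to C = (-305, -10, +0.9).
Determinant of the coordinate differences = (-85)·(-10) − (-305)·10 = 3900.
∂h/∂x = [(+0.1)·(-10) − (+0.9)·10] / 3900 = -0.002564
∂h/∂y = [(-85)·(+0.9) − (-305)·(+0.1)] / 3900 = -0.01179
h(205, -25) = 185.9 + (-0.002564)·(-145) + (-0.01179)·(-365) = 185.9 +0.372 +4.305 = 190.577 m.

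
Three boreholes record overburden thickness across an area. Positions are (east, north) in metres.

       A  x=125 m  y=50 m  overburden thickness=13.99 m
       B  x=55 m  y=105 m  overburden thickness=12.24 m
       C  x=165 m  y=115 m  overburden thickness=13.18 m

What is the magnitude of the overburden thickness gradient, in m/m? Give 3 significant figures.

0.0214 m/m

Differences from A: to B (Δx, Δy, Δh) = (-70, 55, -1.75); to C = (40, 65, -0.81).
Solve a·Δx + b·Δy = Δd: det = (-70)·65 − 40·55 = -6750.
∂d/∂x = [(-1.75)·65 − (-0.81)·55] / -6750 = +0.01025
∂d/∂y = [(-70)·(-0.81) − 40·(-1.75)] / -6750 = -0.01877
|∇f| = √(0.01025² + -0.01877²) = 0.02139 m/m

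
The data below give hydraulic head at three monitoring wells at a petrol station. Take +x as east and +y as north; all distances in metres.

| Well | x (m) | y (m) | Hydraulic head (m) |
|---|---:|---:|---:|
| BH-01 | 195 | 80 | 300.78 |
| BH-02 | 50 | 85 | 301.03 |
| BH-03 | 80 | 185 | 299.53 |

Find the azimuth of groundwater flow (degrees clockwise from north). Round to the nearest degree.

Differences from BH-01: to BH-02 (Δx, Δy, Δh) = (-145, 5, +0.25); to BH-03 = (-115, 105, -1.25).
Determinant of the coordinate differences = (-145)·105 − (-115)·5 = -14650.
∂h/∂x = [(+0.25)·105 − (-1.25)·5] / -14650 = -0.002218
∂h/∂y = [(-145)·(-1.25) − (-115)·(+0.25)] / -14650 = -0.01433
Flow direction (−∇h) has components (+0.002218 E, +0.01433 N).
Azimuth = atan2(E, N) = atan2(+0.002218, +0.01433) = 8.8° ≈ 009°.

009°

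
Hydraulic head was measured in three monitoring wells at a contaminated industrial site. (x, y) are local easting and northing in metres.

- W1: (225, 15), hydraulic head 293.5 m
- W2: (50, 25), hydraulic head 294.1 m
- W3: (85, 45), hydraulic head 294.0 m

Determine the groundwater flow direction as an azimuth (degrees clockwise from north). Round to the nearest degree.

Taking W1 as reference: W2−W1 = (-175, 10, +0.6); W3−W1 = (-140, 30, +0.5).
Determinant of the coordinate differences = (-175)·30 − (-140)·10 = -3850.
∂h/∂x = [(+0.6)·30 − (+0.5)·10] / -3850 = -0.003377
∂h/∂y = [(-175)·(+0.5) − (-140)·(+0.6)] / -3850 = +0.0009091
Flow direction (−∇h) has components (+0.003377 E, -0.0009091 N).
Azimuth = atan2(E, N) = atan2(+0.003377, -0.0009091) = 105.1° ≈ 105°.

105°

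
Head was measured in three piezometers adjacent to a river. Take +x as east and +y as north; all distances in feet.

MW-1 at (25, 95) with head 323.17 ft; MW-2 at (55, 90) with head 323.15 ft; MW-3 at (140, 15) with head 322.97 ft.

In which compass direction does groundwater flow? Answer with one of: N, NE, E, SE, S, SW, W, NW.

With h = a·x + b·y + c and MW-1 as origin, the differences give:
  30·a + (-5)·b = -0.02
  115·a + (-80)·b = -0.20
Eliminate b (×(-80) and ×(-5), subtract): -1825·a = 0.600 → a = ∂h/∂x = -0.0003288
Back-substitute: b = ∂h/∂y = +0.002027.
Flow = −∇h = (+0.0003288 east, -0.002027 north), which points south.

S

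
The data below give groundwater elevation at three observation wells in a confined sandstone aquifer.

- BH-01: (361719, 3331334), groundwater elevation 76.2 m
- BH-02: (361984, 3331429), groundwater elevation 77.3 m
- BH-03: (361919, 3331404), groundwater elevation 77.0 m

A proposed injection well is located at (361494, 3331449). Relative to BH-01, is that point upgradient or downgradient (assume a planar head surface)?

upgradient

Taking BH-01 as reference: BH-02−BH-01 = (265, 95, +1.1); BH-03−BH-01 = (200, 70, +0.8).
Solve a·Δx + b·Δy = Δh: det = 265·70 − 200·95 = -450.
∂h/∂x = [(+1.1)·70 − (+0.8)·95] / -450 = -0.002222
∂h/∂y = [265·(+0.8) − 200·(+1.1)] / -450 = +0.01778
Head at (361494, 3331449) = 76.2 + (-0.002222)·(-225) + (+0.01778)·(115) = 78.74 m.
That is higher than the 76.2 m at BH-01, so the point is upgradient.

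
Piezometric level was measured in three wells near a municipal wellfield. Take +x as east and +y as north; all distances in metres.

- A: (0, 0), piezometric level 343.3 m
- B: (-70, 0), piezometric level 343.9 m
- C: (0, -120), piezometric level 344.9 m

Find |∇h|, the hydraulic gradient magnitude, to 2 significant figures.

0.016

∂h/∂x = (343.9 − 343.3) / (-70 − 0) = -0.008571
∂h/∂y = (344.9 − 343.3) / (-120 − 0) = -0.01333
|∇h| = √(-0.008571² + -0.01333²) = 0.01585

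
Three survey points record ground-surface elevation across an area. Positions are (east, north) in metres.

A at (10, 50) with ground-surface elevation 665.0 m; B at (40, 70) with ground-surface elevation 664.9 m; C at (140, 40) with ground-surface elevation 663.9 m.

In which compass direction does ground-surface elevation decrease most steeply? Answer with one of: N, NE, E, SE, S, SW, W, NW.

Differences from A: to B (Δx, Δy, Δh) = (30, 20, -0.1); to C = (130, -10, -1.1).
Determinant of the coordinate differences = 30·(-10) − 130·20 = -2900.
∂z/∂x = [(-0.1)·(-10) − (-1.1)·20] / -2900 = -0.007931
∂z/∂y = [30·(-1.1) − 130·(-0.1)] / -2900 = +0.006897
Steepest decrease is along −∇f = (+0.007931 E, -0.006897 N) → southeast.

SE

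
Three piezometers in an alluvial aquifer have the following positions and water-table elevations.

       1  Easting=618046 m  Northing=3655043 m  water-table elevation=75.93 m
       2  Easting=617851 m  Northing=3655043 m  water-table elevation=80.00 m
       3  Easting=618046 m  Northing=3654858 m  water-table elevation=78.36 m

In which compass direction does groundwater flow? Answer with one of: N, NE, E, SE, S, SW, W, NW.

NE

∂h/∂x = (80.00 − 75.93) / (617851 − 618046) = -0.02087
∂h/∂y = (78.36 − 75.93) / (3654858 − 3655043) = -0.01314
Flow = −∇h = (+0.02087 east, +0.01314 north), which points northeast.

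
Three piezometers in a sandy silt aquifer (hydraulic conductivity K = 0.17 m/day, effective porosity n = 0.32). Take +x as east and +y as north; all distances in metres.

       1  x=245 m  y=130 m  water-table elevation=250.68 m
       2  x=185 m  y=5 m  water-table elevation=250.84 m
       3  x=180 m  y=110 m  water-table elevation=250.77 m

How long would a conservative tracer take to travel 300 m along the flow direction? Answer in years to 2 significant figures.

1100 years

With h = a·x + b·y + c and 1 as origin, the differences give:
  (-60)·a + (-125)·b = +0.16
  (-65)·a + (-20)·b = +0.09
Eliminate b (×(-20) and ×(-125), subtract): -6925·a = 8.050 → a = ∂h/∂x = -0.001162
Back-substitute: b = ∂h/∂y = -0.0007220.
|∇h| = √(-0.001162² + -0.0007220²) = 0.001368
Seepage velocity v = K·i/n = 0.17 × 0.001368 / 0.32 = 0.0007268 m/day.
t = 300 / 0.0007268 = 4.128e+05 days = 1.13e+03 years.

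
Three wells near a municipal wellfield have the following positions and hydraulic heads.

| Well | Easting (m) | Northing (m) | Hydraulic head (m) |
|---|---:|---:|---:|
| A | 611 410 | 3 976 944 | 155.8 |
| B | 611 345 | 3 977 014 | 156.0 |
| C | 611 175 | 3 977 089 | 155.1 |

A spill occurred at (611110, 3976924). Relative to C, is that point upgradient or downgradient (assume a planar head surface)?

Taking A as reference: B−A = (-65, 70, +0.2); C−A = (-235, 145, -0.7).
Determinant of the coordinate differences = (-65)·145 − (-235)·70 = 7025.
∂h/∂x = [(+0.2)·145 − (-0.7)·70] / 7025 = +0.01110
∂h/∂y = [(-65)·(-0.7) − (-235)·(+0.2)] / 7025 = +0.01317
Head at (611110, 3976924) = 155.8 + (+0.01110)·(-300) + (+0.01317)·(-20) = 152.21 m.
That is lower than the 155.1 m at C, so the point is downgradient.

downgradient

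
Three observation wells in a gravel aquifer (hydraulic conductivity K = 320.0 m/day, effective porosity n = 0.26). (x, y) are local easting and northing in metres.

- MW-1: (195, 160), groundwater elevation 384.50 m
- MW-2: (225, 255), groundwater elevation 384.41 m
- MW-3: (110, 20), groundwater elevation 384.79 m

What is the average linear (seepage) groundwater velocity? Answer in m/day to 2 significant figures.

Taking MW-1 as reference: MW-2−MW-1 = (30, 95, -0.09); MW-3−MW-1 = (-85, -140, +0.29).
Solve a·Δx + b·Δy = Δh: det = 30·(-140) − (-85)·95 = 3875.
∂h/∂x = [(-0.09)·(-140) − (+0.29)·95] / 3875 = -0.003858
∂h/∂y = [30·(+0.29) − (-85)·(-0.09)] / 3875 = +0.0002710
|∇h| = √(-0.003858² + 0.0002710²) = 0.003868
Seepage velocity v = K·i/n = 320.0 × 0.003868 / 0.26 = 4.761 m/day.

4.8 m/day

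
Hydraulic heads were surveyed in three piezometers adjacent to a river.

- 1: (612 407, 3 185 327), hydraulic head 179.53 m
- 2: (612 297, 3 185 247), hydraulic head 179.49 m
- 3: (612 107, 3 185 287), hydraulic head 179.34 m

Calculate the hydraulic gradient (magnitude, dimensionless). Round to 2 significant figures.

With h = a·x + b·y + c and 1 as origin, the differences give:
  (-110)·a + (-80)·b = -0.04
  (-300)·a + (-40)·b = -0.19
Eliminate b (×(-40) and ×(-80), subtract): -19600·a = -13.600 → a = ∂h/∂x = +0.0006939
Back-substitute: b = ∂h/∂y = -0.0004541.
|∇h| = √(0.0006939² + -0.0004541²) = 0.0008293

0.00083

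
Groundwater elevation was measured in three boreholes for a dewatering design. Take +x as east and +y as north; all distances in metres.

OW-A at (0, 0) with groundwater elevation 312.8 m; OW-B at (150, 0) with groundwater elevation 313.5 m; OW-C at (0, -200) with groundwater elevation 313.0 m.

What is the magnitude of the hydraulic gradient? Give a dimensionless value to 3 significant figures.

∂h/∂x = (313.5 − 312.8) / (150 − 0) = +0.004667
∂h/∂y = (313.0 − 312.8) / (-200 − 0) = -0.0010000
|∇h| = √(0.004667² + -0.0010000²) = 0.004773

0.00477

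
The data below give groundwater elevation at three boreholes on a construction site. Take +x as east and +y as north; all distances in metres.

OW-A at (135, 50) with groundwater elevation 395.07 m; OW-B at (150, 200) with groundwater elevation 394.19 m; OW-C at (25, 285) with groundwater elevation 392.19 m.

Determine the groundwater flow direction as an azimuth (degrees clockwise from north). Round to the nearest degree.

Three-point gradient (reference OW-A): Δ to OW-B = (15, 150, -0.88), Δ to OW-C = (-110, 235, -2.88).
∂h/∂x = +0.01125, ∂h/∂y = -0.006991 (det = 20025).
Flow direction (−∇h) has components (-0.01125 E, +0.006991 N).
Azimuth = atan2(E, N) = atan2(-0.01125, +0.006991) = 301.9° ≈ 302°.

302°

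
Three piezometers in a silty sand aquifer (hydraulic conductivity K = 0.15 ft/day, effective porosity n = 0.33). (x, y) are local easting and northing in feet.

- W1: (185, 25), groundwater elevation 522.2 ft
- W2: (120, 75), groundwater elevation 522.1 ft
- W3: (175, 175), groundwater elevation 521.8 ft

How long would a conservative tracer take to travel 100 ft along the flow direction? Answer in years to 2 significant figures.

220 years

With h = a·x + b·y + c and W1 as origin, the differences give:
  (-65)·a + 50·b = -0.1
  (-10)·a + 150·b = -0.4
Eliminate b (×150 and ×50, subtract): -9250·a = 5.00 → a = ∂h/∂x = -0.0005405
Back-substitute: b = ∂h/∂y = -0.002703.
|∇h| = √(-0.0005405² + -0.002703²) = 0.002757
Seepage velocity v = K·i/n = 0.15 × 0.002757 / 0.33 = 0.001253 ft/day.
t = 100 / 0.001253 = 7.981e+04 days = 219 years.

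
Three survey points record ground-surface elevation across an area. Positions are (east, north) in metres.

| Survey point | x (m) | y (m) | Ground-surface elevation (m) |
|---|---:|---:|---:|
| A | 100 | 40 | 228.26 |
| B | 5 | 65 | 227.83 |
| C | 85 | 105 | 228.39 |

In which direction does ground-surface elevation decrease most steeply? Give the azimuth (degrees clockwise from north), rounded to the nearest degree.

Differences from A: to B (Δx, Δy, Δh) = (-95, 25, -0.43); to C = (-15, 65, +0.13).
Solve a·Δx + b·Δy = Δz: det = (-95)·65 − (-15)·25 = -5800.
∂z/∂x = [(-0.43)·65 − (+0.13)·25] / -5800 = +0.005379
∂z/∂y = [(-95)·(+0.13) − (-15)·(-0.43)] / -5800 = +0.003241
Steepest decrease is along −∇f: components (-0.005379 E, -0.003241 N).
Azimuth = atan2(-0.005379, -0.003241) = 238.9° ≈ 239°.

239°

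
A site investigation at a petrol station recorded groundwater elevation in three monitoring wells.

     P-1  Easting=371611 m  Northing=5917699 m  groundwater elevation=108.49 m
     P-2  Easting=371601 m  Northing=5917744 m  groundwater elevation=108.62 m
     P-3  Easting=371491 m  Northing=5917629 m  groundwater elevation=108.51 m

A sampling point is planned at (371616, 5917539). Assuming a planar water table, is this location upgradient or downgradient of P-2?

With h = a·x + b·y + c and P-1 as origin, the differences give:
  (-10)·a + 45·b = +0.13
  (-120)·a + (-70)·b = +0.02
Eliminate b (×(-70) and ×45, subtract): 6100·a = -10.000 → a = ∂h/∂x = -0.001639
Back-substitute: b = ∂h/∂y = +0.002525.
Head at (371616, 5917539) = 108.49 + (-0.001639)·(5) + (+0.002525)·(-160) = 108.08 m.
That is lower than the 108.62 m at P-2, so the point is downgradient.

downgradient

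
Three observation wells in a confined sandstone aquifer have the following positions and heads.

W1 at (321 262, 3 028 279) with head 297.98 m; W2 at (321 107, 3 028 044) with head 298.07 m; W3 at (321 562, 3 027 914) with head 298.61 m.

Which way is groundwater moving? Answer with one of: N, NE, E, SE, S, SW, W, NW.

Three-point gradient (reference W1): Δ to W2 = (-155, -235, +0.09), Δ to W3 = (300, -365, +0.63).
∂h/∂x = +0.0009066, ∂h/∂y = -0.0009809 (det = 127075).
Flow = −∇h = (-0.0009066 east, +0.0009809 north), which points northwest.

NW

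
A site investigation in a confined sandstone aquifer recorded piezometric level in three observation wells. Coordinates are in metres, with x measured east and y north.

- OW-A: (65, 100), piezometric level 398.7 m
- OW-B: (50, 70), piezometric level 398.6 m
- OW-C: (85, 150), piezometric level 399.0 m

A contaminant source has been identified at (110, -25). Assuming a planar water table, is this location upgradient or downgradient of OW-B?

With h = a·x + b·y + c and OW-A as origin, the differences give:
  (-15)·a + (-30)·b = -0.1
  20·a + 50·b = +0.3
Eliminate b (×50 and ×(-30), subtract): -150·a = 4.00 → a = ∂h/∂x = -0.02667
Back-substitute: b = ∂h/∂y = +0.01667.
Head at (110, -25) = 398.7 + (-0.02667)·(45) + (+0.01667)·(-125) = 395.42 m.
That is lower than the 398.6 m at OW-B, so the point is downgradient.

downgradient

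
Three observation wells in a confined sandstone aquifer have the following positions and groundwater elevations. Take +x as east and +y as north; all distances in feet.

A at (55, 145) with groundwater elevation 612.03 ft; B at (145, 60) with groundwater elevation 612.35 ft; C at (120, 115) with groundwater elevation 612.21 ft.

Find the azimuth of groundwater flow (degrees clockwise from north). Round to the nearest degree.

With h = a·x + b·y + c and A as origin, the differences give:
  90·a + (-85)·b = +0.32
  65·a + (-30)·b = +0.18
Eliminate b (×(-30) and ×(-85), subtract): 2825·a = 5.700 → a = ∂h/∂x = +0.002018
Back-substitute: b = ∂h/∂y = -0.001628.
Flow direction (−∇h) has components (-0.002018 E, +0.001628 N).
Azimuth = atan2(E, N) = atan2(-0.002018, +0.001628) = 308.9° ≈ 309°.

309°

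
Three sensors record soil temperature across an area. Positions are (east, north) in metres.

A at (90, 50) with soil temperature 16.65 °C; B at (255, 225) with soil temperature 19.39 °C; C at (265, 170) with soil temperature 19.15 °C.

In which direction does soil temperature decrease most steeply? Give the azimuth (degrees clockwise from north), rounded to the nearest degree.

238°

Taking A as reference: B−A = (165, 175, +2.74); C−A = (175, 120, +2.50).
Determinant of the coordinate differences = 165·120 − 175·175 = -10825.
∂T/∂x = [(+2.74)·120 − (+2.50)·175] / -10825 = +0.01004
∂T/∂y = [165·(+2.50) − 175·(+2.74)] / -10825 = +0.006189
Steepest decrease is along −∇f: components (-0.01004 E, -0.006189 N).
Azimuth = atan2(-0.01004, -0.006189) = 238.4° ≈ 238°.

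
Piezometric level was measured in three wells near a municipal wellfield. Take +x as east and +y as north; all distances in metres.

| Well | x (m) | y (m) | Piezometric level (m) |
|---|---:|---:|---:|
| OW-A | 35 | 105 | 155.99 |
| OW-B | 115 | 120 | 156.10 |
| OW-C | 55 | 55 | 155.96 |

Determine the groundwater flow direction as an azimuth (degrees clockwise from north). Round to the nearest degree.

Differences from OW-A: to OW-B (Δx, Δy, Δh) = (80, 15, +0.11); to OW-C = (20, -50, -0.03).
Solve a·Δx + b·Δy = Δh: det = 80·(-50) − 20·15 = -4300.
∂h/∂x = [(+0.11)·(-50) − (-0.03)·15] / -4300 = +0.001174
∂h/∂y = [80·(-0.03) − 20·(+0.11)] / -4300 = +0.001070
Flow direction (−∇h) has components (-0.001174 E, -0.001070 N).
Azimuth = atan2(E, N) = atan2(-0.001174, -0.001070) = 227.7° ≈ 228°.

228°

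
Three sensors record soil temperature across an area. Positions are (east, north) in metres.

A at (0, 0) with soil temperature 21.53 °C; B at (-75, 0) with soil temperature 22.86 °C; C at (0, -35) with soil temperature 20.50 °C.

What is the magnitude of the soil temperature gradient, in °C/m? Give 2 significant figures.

∂T/∂x = (22.86 − 21.53) / (-75 − 0) = -0.01773
∂T/∂y = (20.50 − 21.53) / (-35 − 0) = +0.02943
|∇f| = √(-0.01773² + 0.02943²) = 0.03436 °C/m

0.034 °C/m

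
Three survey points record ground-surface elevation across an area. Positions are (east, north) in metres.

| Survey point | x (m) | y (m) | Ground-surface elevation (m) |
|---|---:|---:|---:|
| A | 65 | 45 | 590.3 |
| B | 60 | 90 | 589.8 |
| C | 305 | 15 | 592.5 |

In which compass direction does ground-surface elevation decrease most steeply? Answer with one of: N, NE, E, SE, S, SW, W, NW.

NW

With z = a·x + b·y + c and A as origin, the differences give:
  (-5)·a + 45·b = -0.5
  240·a + (-30)·b = +2.2
Eliminate b (×(-30) and ×45, subtract): -10650·a = -84.00 → a = ∂z/∂x = +0.007887
Back-substitute: b = ∂z/∂y = -0.01023.
Steepest decrease is along −∇f = (-0.007887 E, +0.01023 N) → northwest.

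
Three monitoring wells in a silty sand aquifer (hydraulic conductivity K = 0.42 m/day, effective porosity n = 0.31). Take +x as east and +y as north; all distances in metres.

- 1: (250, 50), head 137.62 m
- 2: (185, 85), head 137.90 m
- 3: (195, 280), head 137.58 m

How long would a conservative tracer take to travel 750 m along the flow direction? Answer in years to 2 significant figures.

Taking 1 as reference: 2−1 = (-65, 35, +0.28); 3−1 = (-55, 230, -0.04).
Solve a·Δx + b·Δy = Δh: det = (-65)·230 − (-55)·35 = -13025.
∂h/∂x = [(+0.28)·230 − (-0.04)·35] / -13025 = -0.005052
∂h/∂y = [(-65)·(-0.04) − (-55)·(+0.28)] / -13025 = -0.001382
|∇h| = √(-0.005052² + -0.001382²) = 0.005238
Seepage velocity v = K·i/n = 0.42 × 0.005238 / 0.31 = 0.007097 m/day.
t = 750 / 0.007097 = 1.057e+05 days = 289 years.

290 years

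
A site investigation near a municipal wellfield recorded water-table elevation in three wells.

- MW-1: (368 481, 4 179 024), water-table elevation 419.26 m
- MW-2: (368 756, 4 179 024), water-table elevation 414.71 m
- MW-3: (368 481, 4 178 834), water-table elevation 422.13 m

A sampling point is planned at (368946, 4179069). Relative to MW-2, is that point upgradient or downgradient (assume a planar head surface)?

∂h/∂x = (414.71 − 419.26) / (368756 − 368481) = -0.01655
∂h/∂y = (422.13 − 419.26) / (4178834 − 4179024) = -0.01511
Head at (368946, 4179069) = 419.26 + (-0.01655)·(465) + (-0.01511)·(45) = 410.89 m.
That is lower than the 414.71 m at MW-2, so the point is downgradient.

downgradient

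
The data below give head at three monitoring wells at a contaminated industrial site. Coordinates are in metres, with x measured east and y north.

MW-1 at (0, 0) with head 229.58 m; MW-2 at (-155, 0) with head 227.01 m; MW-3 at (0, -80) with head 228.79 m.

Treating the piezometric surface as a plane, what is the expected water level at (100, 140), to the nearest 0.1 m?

232.6 m

∂h/∂x = (227.01 − 229.58) / (-155 − 0) = +0.01658
∂h/∂y = (228.79 − 229.58) / (-80 − 0) = +0.009875
h(100, 140) = 229.58 + (+0.01658)·(100) + (+0.009875)·(140) = 229.58 +1.658 +1.383 = 232.621 m.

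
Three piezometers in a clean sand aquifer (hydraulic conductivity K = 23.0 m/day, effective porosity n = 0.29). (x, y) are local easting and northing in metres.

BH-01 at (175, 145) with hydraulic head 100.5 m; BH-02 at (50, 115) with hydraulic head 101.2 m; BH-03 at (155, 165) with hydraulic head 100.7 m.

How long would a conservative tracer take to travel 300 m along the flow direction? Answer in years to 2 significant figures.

1.4 years

Taking BH-01 as reference: BH-02−BH-01 = (-125, -30, +0.7); BH-03−BH-01 = (-20, 20, +0.2).
Solve a·Δx + b·Δy = Δh: det = (-125)·20 − (-20)·(-30) = -3100.
∂h/∂x = [(+0.7)·20 − (+0.2)·(-30)] / -3100 = -0.006452
∂h/∂y = [(-125)·(+0.2) − (-20)·(+0.7)] / -3100 = +0.003548
|∇h| = √(-0.006452² + 0.003548²) = 0.007363
Seepage velocity v = K·i/n = 23.0 × 0.007363 / 0.29 = 0.584 m/day.
t = 300 / 0.584 = 513.7 days = 1.41 years.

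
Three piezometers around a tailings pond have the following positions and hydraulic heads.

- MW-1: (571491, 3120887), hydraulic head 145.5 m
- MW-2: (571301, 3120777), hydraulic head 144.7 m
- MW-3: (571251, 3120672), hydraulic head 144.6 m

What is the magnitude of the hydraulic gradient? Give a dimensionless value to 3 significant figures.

With h = a·x + b·y + c and MW-1 as origin, the differences give:
  (-190)·a + (-110)·b = -0.8
  (-240)·a + (-215)·b = -0.9
Eliminate b (×(-215) and ×(-110), subtract): 14450·a = 73.00 → a = ∂h/∂x = +0.005052
Back-substitute: b = ∂h/∂y = -0.001453.
|∇h| = √(0.005052² + -0.001453²) = 0.005257

0.00526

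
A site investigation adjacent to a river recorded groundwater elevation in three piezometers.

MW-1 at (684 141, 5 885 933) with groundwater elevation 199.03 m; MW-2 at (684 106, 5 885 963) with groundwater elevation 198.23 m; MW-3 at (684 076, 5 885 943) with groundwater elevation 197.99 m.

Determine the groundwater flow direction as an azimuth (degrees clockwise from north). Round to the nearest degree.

Three-point gradient (reference MW-1): Δ to MW-2 = (-35, 30, -0.80), Δ to MW-3 = (-65, 10, -1.04).
∂h/∂x = +0.01450, ∂h/∂y = -0.009750 (det = 1600).
Flow direction (−∇h) has components (-0.01450 E, +0.009750 N).
Azimuth = atan2(E, N) = atan2(-0.01450, +0.009750) = 303.9° ≈ 304°.

304°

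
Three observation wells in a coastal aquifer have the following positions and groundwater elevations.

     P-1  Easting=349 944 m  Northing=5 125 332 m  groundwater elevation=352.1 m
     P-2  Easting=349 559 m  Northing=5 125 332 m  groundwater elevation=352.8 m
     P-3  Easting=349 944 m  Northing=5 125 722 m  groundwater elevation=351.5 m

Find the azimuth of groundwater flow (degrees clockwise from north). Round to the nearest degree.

∂h/∂x = (352.8 − 352.1) / (349559 − 349944) = -0.001818
∂h/∂y = (351.5 − 352.1) / (5125722 − 5125332) = -0.001538
Flow direction (−∇h) has components (+0.001818 E, +0.001538 N).
Azimuth = atan2(E, N) = atan2(+0.001818, +0.001538) = 49.8° ≈ 050°.

050°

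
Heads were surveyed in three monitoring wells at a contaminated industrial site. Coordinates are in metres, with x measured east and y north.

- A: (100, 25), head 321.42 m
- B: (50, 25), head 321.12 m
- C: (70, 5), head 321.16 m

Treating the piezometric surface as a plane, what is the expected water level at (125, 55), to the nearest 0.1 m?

321.7 m

Differences from A: to B (Δx, Δy, Δh) = (-50, 0, -0.30); to C = (-30, -20, -0.26).
Determinant of the coordinate differences = (-50)·(-20) − (-30)·0 = 1000.
∂h/∂x = [(-0.30)·(-20) − (-0.26)·0] / 1000 = +0.006000
∂h/∂y = [(-50)·(-0.26) − (-30)·(-0.30)] / 1000 = +0.004000
h(125, 55) = 321.42 + (+0.006000)·(25) + (+0.004000)·(30) = 321.42 +0.150 +0.120 = 321.690 m.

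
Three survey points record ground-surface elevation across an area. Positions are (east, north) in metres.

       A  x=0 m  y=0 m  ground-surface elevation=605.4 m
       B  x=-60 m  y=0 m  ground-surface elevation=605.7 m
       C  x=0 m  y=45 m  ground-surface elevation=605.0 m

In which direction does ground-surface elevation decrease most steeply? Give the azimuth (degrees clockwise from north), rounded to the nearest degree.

∂z/∂x = (605.7 − 605.4) / (-60 − 0) = -0.005000
∂z/∂y = (605.0 − 605.4) / (45 − 0) = -0.008889
Steepest decrease is along −∇f: components (+0.005000 E, +0.008889 N).
Azimuth = atan2(+0.005000, +0.008889) = 29.4° ≈ 029°.

029°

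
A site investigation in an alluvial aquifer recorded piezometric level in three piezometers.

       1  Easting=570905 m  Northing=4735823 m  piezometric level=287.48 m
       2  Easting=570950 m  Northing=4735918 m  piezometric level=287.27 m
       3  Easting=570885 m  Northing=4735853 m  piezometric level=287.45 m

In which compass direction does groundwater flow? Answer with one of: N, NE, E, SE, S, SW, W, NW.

NE

With h = a·x + b·y + c and 1 as origin, the differences give:
  45·a + 95·b = -0.21
  (-20)·a + 30·b = -0.03
Eliminate b (×30 and ×95, subtract): 3250·a = -3.450 → a = ∂h/∂x = -0.001062
Back-substitute: b = ∂h/∂y = -0.001708.
Flow = −∇h = (+0.001062 east, +0.001708 north), which points northeast.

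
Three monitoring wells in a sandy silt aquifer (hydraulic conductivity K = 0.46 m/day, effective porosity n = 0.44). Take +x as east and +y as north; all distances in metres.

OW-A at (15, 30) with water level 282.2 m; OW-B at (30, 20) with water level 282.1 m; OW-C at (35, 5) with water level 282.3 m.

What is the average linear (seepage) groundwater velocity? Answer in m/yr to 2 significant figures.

11 m/yr

Taking OW-A as reference: OW-B−OW-A = (15, -10, -0.1); OW-C−OW-A = (20, -25, +0.1).
Solve a·Δx + b·Δy = Δh: det = 15·(-25) − 20·(-10) = -175.
∂h/∂x = [(-0.1)·(-25) − (+0.1)·(-10)] / -175 = -0.02000
∂h/∂y = [15·(+0.1) − 20·(-0.1)] / -175 = -0.02000
|∇h| = √(-0.02000² + -0.02000²) = 0.02828
Seepage velocity v = K·i/n = 0.46 × 0.02828 / 0.44 = 0.02957 m/day = 10.8 m/yr.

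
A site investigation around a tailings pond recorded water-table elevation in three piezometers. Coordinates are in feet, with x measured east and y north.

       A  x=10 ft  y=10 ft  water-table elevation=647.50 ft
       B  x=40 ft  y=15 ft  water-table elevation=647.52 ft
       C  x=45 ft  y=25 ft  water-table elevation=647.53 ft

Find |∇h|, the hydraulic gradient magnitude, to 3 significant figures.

Three-point gradient (reference A): Δ to B = (30, 5, +0.02), Δ to C = (35, 15, +0.03).
∂h/∂x = +0.0005455, ∂h/∂y = +0.0007273 (det = 275).
|∇h| = √(0.0005455² + 0.0007273²) = 0.0009091

0.000909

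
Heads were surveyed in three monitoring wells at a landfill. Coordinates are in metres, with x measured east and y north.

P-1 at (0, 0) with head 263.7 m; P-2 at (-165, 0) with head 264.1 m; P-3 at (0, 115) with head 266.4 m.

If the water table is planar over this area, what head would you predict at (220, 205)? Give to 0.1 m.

∂h/∂x = (264.1 − 263.7) / (-165 − 0) = -0.002424
∂h/∂y = (266.4 − 263.7) / (115 − 0) = +0.02348
h(220, 205) = 263.7 + (-0.002424)·(220) + (+0.02348)·(205) = 263.7 -0.533 +4.813 = 267.980 m.

268.0 m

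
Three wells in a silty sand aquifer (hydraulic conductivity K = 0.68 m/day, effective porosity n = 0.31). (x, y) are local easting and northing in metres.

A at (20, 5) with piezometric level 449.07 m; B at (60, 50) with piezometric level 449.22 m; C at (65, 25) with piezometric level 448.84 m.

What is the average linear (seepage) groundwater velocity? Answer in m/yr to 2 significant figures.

Taking A as reference: B−A = (40, 45, +0.15); C−A = (45, 20, -0.23).
Solve a·Δx + b·Δy = Δh: det = 40·20 − 45·45 = -1225.
∂h/∂x = [(+0.15)·20 − (-0.23)·45] / -1225 = -0.01090
∂h/∂y = [40·(-0.23) − 45·(+0.15)] / -1225 = +0.01302
|∇h| = √(-0.01090² + 0.01302²) = 0.01698
Seepage velocity v = K·i/n = 0.68 × 0.01698 / 0.31 = 0.03725 m/day = 13.61 m/yr.

14 m/yr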